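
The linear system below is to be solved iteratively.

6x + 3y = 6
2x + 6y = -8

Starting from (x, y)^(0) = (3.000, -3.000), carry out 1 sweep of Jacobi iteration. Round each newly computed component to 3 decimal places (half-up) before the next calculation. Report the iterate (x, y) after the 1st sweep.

(2.500, -2.333)

Iteration 1:
  x = (6 - (3)·-3.000) / (6) = 2.500
  y = (-8 - (2)·3.000) / (6) = -2.333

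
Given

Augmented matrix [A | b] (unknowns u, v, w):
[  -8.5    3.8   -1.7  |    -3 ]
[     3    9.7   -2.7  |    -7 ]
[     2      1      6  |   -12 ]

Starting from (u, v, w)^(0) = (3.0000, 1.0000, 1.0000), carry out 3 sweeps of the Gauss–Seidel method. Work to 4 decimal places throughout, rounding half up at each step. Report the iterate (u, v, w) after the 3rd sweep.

Iteration 1:
  u = (-3 - (3.8)·1.0000 - (-1.7)·1.0000) / (-8.5) = 0.6000
  v = (-7 - (3)·0.6000 - (-2.7)·1.0000) / (9.7) = -0.6289
  w = (-12 - (2)·0.6000 - (1)·-0.6289) / (6) = -2.0952
Iteration 2:
  u = (-3 - (3.8)·-0.6289 - (-1.7)·-2.0952) / (-8.5) = 0.4908
  v = (-7 - (3)·0.4908 - (-2.7)·-2.0952) / (9.7) = -1.4566
  w = (-12 - (2)·0.4908 - (1)·-1.4566) / (6) = -1.9208
Iteration 3:
  u = (-3 - (3.8)·-1.4566 - (-1.7)·-1.9208) / (-8.5) = 0.0859
  v = (-7 - (3)·0.0859 - (-2.7)·-1.9208) / (9.7) = -1.2829
  w = (-12 - (2)·0.0859 - (1)·-1.2829) / (6) = -1.8148

(0.0859, -1.2829, -1.8148)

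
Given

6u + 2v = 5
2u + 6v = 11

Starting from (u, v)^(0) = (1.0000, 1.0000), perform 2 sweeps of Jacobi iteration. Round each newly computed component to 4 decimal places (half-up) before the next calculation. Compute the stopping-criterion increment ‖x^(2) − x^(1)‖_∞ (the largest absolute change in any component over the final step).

Iteration 1:
  u = (5 - (2)·1.0000) / (6) = 0.5000
  v = (11 - (2)·1.0000) / (6) = 1.5000
Iteration 2:
  u = (5 - (2)·1.5000) / (6) = 0.3333
  v = (11 - (2)·0.5000) / (6) = 1.6667
Change: (-0.1667, 0.1667) → max |·| = 0.1667

0.1667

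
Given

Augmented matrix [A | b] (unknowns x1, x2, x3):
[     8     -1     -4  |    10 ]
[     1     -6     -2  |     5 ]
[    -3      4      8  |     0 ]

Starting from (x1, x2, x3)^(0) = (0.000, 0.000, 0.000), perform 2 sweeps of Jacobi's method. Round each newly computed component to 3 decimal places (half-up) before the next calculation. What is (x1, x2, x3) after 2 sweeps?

Iteration 1:
  x1 = (10 - (-1)·0.000 - (-4)·0.000) / (8) = 1.250
  x2 = (5 - (1)·0.000 - (-2)·0.000) / (-6) = -0.833
  x3 = (0 - (-3)·0.000 - (4)·0.000) / (8) = 0.000
Iteration 2:
  x1 = (10 - (-1)·-0.833 - (-4)·0.000) / (8) = 1.146
  x2 = (5 - (1)·1.250 - (-2)·0.000) / (-6) = -0.625
  x3 = (0 - (-3)·1.250 - (4)·-0.833) / (8) = 0.885

(1.146, -0.625, 0.885)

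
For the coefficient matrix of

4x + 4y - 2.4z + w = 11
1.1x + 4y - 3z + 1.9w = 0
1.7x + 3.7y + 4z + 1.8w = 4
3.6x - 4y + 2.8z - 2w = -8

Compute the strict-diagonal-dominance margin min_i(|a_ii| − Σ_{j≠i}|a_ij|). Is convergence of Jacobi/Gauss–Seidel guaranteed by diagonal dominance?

row 1: |4| − (4+2.4+1) = -3.4
row 2: |4| − (1.1+3+1.9) = -2
row 3: |4| − (1.7+3.7+1.8) = -3.2
row 4: |-2| − (3.6+4+2.8) = -8.4
minimum over rows = -8.4 → not strictly diagonally dominant

-8.4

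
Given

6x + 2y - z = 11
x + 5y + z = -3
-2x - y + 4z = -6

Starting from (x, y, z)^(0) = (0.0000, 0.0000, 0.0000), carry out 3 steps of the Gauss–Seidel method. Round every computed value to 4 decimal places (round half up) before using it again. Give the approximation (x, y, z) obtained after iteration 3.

Iteration 1:
  x = (11 - (2)·0.0000 - (-1)·0.0000) / (6) = 1.8333
  y = (-3 - (1)·1.8333 - (1)·0.0000) / (5) = -0.9667
  z = (-6 - (-2)·1.8333 - (-1)·-0.9667) / (4) = -0.8250
Iteration 2:
  x = (11 - (2)·-0.9667 - (-1)·-0.8250) / (6) = 2.0181
  y = (-3 - (1)·2.0181 - (1)·-0.8250) / (5) = -0.8386
  z = (-6 - (-2)·2.0181 - (-1)·-0.8386) / (4) = -0.7006
Iteration 3:
  x = (11 - (2)·-0.8386 - (-1)·-0.7006) / (6) = 1.9961
  y = (-3 - (1)·1.9961 - (1)·-0.7006) / (5) = -0.8591
  z = (-6 - (-2)·1.9961 - (-1)·-0.8591) / (4) = -0.7167

(1.9961, -0.8591, -0.7167)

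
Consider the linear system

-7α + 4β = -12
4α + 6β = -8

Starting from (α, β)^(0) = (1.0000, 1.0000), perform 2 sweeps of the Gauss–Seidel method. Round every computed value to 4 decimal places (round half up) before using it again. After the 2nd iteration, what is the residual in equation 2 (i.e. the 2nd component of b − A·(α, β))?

0.0000

Iteration 1:
  α = (-12 - (4)·1.0000) / (-7) = 2.2857
  β = (-8 - (4)·2.2857) / (6) = -2.8571
Iteration 2:
  α = (-12 - (4)·-2.8571) / (-7) = 0.0817
  β = (-8 - (4)·0.0817) / (6) = -1.3878
Residual b − A·x = (-5.8769, 0.0000)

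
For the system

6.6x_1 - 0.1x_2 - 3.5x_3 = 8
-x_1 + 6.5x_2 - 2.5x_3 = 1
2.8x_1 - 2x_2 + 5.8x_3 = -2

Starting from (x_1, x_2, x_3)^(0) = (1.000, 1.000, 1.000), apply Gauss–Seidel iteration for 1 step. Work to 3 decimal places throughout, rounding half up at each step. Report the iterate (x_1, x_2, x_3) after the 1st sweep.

(1.758, 0.809, -0.915)

Iteration 1:
  x_1 = (8 - (-0.1)·1.000 - (-3.5)·1.000) / (6.6) = 1.758
  x_2 = (1 - (-1)·1.758 - (-2.5)·1.000) / (6.5) = 0.809
  x_3 = (-2 - (2.8)·1.758 - (-2)·0.809) / (5.8) = -0.915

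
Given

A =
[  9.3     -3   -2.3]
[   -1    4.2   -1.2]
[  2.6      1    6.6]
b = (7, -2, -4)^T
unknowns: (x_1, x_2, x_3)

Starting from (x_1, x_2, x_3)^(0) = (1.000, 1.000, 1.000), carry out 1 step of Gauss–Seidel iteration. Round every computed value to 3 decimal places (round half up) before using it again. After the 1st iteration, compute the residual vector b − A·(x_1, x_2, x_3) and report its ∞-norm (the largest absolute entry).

Iteration 1:
  x_1 = (7 - (-3)·1.000 - (-2.3)·1.000) / (9.3) = 1.323
  x_2 = (-2 - (-1)·1.323 - (-1.2)·1.000) / (4.2) = 0.125
  x_3 = (-4 - (2.6)·1.323 - (1)·0.125) / (6.6) = -1.146
Residual b − A·x = (-7.565, -2.577, -0.001); ∞-norm = 7.565

7.565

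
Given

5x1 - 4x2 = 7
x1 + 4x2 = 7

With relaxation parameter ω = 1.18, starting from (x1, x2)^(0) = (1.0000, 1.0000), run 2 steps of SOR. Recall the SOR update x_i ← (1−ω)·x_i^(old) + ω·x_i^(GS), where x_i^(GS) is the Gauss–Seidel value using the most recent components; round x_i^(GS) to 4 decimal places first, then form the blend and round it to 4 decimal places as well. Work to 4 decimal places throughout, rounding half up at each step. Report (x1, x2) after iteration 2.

Iteration 1:
  x1: GS value = (7 - (-4)·1.0000) / (5) = 2.2000;  x1 ← (1−ω)·1.0000 + ω·2.2000 = 2.4160
  x2: GS value = (7 - (1)·2.4160) / (4) = 1.1460;  x2 ← (1−ω)·1.0000 + ω·1.1460 = 1.1723
Iteration 2:
  x1: GS value = (7 - (-4)·1.1723) / (5) = 2.3378;  x1 ← (1−ω)·2.4160 + ω·2.3378 = 2.3237
  x2: GS value = (7 - (1)·2.3237) / (4) = 1.1691;  x2 ← (1−ω)·1.1723 + ω·1.1691 = 1.1685

(2.3237, 1.1685)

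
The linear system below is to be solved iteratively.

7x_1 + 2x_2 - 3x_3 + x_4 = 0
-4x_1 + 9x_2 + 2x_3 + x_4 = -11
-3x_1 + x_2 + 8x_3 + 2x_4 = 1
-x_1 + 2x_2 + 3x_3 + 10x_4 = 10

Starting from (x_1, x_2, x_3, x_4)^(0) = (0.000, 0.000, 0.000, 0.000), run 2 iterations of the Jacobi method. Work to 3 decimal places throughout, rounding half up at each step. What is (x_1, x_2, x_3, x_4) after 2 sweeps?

(0.260, -1.361, 0.028, 1.207)

Iteration 1:
  x_1 = (0 - (2)·0.000 - (-3)·0.000 - (1)·0.000) / (7) = 0.000
  x_2 = (-11 - (-4)·0.000 - (2)·0.000 - (1)·0.000) / (9) = -1.222
  x_3 = (1 - (-3)·0.000 - (1)·0.000 - (2)·0.000) / (8) = 0.125
  x_4 = (10 - (-1)·0.000 - (2)·0.000 - (3)·0.000) / (10) = 1.000
Iteration 2:
  x_1 = (0 - (2)·-1.222 - (-3)·0.125 - (1)·1.000) / (7) = 0.260
  x_2 = (-11 - (-4)·0.000 - (2)·0.125 - (1)·1.000) / (9) = -1.361
  x_3 = (1 - (-3)·0.000 - (1)·-1.222 - (2)·1.000) / (8) = 0.028
  x_4 = (10 - (-1)·0.000 - (2)·-1.222 - (3)·0.125) / (10) = 1.207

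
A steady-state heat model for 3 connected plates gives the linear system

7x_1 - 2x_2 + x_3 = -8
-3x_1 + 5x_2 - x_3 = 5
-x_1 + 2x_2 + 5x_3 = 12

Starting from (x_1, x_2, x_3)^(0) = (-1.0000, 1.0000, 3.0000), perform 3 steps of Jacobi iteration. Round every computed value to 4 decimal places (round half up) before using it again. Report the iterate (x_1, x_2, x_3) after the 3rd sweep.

(-1.2237, 0.6800, 1.9417)

Iteration 1:
  x_1 = (-8 - (-2)·1.0000 - (1)·3.0000) / (7) = -1.2857
  x_2 = (5 - (-3)·-1.0000 - (-1)·3.0000) / (5) = 1.0000
  x_3 = (12 - (-1)·-1.0000 - (2)·1.0000) / (5) = 1.8000
Iteration 2:
  x_1 = (-8 - (-2)·1.0000 - (1)·1.8000) / (7) = -1.1143
  x_2 = (5 - (-3)·-1.2857 - (-1)·1.8000) / (5) = 0.5886
  x_3 = (12 - (-1)·-1.2857 - (2)·1.0000) / (5) = 1.7429
Iteration 3:
  x_1 = (-8 - (-2)·0.5886 - (1)·1.7429) / (7) = -1.2237
  x_2 = (5 - (-3)·-1.1143 - (-1)·1.7429) / (5) = 0.6800
  x_3 = (12 - (-1)·-1.1143 - (2)·0.5886) / (5) = 1.9417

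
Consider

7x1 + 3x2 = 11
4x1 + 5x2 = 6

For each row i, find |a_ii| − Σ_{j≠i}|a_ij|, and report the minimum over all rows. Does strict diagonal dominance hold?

1

row 1: |7| − (3) = 4
row 2: |5| − (4) = 1
minimum over rows = 1 → strictly diagonally dominant (convergence guaranteed)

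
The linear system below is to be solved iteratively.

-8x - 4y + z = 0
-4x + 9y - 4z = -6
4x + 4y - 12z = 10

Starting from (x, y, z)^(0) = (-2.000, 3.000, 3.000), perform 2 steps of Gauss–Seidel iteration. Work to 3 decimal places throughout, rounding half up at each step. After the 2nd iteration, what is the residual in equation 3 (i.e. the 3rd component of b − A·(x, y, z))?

Iteration 1:
  x = (0 - (-4)·3.000 - (1)·3.000) / (-8) = -1.125
  y = (-6 - (-4)·-1.125 - (-4)·3.000) / (9) = 0.167
  z = (10 - (4)·-1.125 - (4)·0.167) / (-12) = -1.153
Iteration 2:
  x = (0 - (-4)·0.167 - (1)·-1.153) / (-8) = -0.228
  y = (-6 - (-4)·-0.228 - (-4)·-1.153) / (9) = -1.280
  z = (10 - (4)·-0.228 - (4)·-1.280) / (-12) = -1.336
Residual b − A·x = (-5.608, -0.736, 0.000)

0.000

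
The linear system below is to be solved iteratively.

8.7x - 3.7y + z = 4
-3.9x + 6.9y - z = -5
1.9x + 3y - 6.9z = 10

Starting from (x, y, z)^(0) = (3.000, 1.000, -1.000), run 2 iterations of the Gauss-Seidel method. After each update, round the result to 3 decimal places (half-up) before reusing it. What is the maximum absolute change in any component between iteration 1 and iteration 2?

0.519

Iteration 1:
  x = (4 - (-3.7)·1.000 - (1)·-1.000) / (8.7) = 1.000
  y = (-5 - (-3.9)·1.000 - (-1)·-1.000) / (6.9) = -0.304
  z = (10 - (1.9)·1.000 - (3)·-0.304) / (-6.9) = -1.306
Iteration 2:
  x = (4 - (-3.7)·-0.304 - (1)·-1.306) / (8.7) = 0.481
  y = (-5 - (-3.9)·0.481 - (-1)·-1.306) / (6.9) = -0.642
  z = (10 - (1.9)·0.481 - (3)·-0.642) / (-6.9) = -1.596
Change: (-0.519, -0.338, -0.290) → max |·| = 0.519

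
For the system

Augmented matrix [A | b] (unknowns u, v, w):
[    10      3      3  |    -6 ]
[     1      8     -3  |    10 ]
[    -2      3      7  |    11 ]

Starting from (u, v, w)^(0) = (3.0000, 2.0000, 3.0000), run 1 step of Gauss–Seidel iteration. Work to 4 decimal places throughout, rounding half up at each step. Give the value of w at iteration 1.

-0.1589

Iteration 1:
  u = (-6 - (3)·2.0000 - (3)·3.0000) / (10) = -2.1000
  v = (10 - (1)·-2.1000 - (-3)·3.0000) / (8) = 2.6375
  w = (11 - (-2)·-2.1000 - (3)·2.6375) / (7) = -0.1589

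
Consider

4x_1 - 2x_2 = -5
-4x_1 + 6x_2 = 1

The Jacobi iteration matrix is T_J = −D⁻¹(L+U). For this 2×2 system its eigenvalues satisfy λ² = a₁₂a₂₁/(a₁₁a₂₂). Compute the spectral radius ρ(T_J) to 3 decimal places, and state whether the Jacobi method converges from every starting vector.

0.577

a₁₂a₂₁/(a₁₁a₂₂) = (-2)·(-4) / ((4)·(6)) = 0.333333
ρ = √|0.333333| = √0.333333 = 0.577
ρ < 1, so Jacobi converges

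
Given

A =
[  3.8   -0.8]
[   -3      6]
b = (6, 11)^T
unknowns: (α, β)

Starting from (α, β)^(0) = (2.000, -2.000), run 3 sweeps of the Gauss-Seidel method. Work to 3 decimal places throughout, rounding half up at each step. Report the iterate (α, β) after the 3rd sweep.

Iteration 1:
  α = (6 - (-0.8)·-2.000) / (3.8) = 1.158
  β = (11 - (-3)·1.158) / (6) = 2.412
Iteration 2:
  α = (6 - (-0.8)·2.412) / (3.8) = 2.087
  β = (11 - (-3)·2.087) / (6) = 2.877
Iteration 3:
  α = (6 - (-0.8)·2.877) / (3.8) = 2.185
  β = (11 - (-3)·2.185) / (6) = 2.926

(2.185, 2.926)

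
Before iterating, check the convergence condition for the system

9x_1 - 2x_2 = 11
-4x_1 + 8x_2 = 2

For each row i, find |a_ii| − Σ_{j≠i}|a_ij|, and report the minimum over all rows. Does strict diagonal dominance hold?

row 1: |9| − (2) = 7
row 2: |8| − (4) = 4
minimum over rows = 4 → strictly diagonally dominant (convergence guaranteed)

4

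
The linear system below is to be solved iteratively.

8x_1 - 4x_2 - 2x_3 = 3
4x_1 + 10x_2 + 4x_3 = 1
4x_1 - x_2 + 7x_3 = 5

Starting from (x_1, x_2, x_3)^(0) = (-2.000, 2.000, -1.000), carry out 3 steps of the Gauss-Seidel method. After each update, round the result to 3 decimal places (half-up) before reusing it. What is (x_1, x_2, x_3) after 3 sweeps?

(0.440, -0.260, 0.426)

Iteration 1:
  x_1 = (3 - (-4)·2.000 - (-2)·-1.000) / (8) = 1.125
  x_2 = (1 - (4)·1.125 - (4)·-1.000) / (10) = 0.050
  x_3 = (5 - (4)·1.125 - (-1)·0.050) / (7) = 0.079
Iteration 2:
  x_1 = (3 - (-4)·0.050 - (-2)·0.079) / (8) = 0.420
  x_2 = (1 - (4)·0.420 - (4)·0.079) / (10) = -0.100
  x_3 = (5 - (4)·0.420 - (-1)·-0.100) / (7) = 0.460
Iteration 3:
  x_1 = (3 - (-4)·-0.100 - (-2)·0.460) / (8) = 0.440
  x_2 = (1 - (4)·0.440 - (4)·0.460) / (10) = -0.260
  x_3 = (5 - (4)·0.440 - (-1)·-0.260) / (7) = 0.426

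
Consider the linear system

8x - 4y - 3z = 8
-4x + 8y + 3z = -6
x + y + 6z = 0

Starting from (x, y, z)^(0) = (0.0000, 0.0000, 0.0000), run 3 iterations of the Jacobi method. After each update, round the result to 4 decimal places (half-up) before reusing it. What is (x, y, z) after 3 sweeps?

Iteration 1:
  x = (8 - (-4)·0.0000 - (-3)·0.0000) / (8) = 1.0000
  y = (-6 - (-4)·0.0000 - (3)·0.0000) / (8) = -0.7500
  z = (0 - (1)·0.0000 - (1)·0.0000) / (6) = 0.0000
Iteration 2:
  x = (8 - (-4)·-0.7500 - (-3)·0.0000) / (8) = 0.6250
  y = (-6 - (-4)·1.0000 - (3)·0.0000) / (8) = -0.2500
  z = (0 - (1)·1.0000 - (1)·-0.7500) / (6) = -0.0417
Iteration 3:
  x = (8 - (-4)·-0.2500 - (-3)·-0.0417) / (8) = 0.8594
  y = (-6 - (-4)·0.6250 - (3)·-0.0417) / (8) = -0.4219
  z = (0 - (1)·0.6250 - (1)·-0.2500) / (6) = -0.0625

(0.8594, -0.4219, -0.0625)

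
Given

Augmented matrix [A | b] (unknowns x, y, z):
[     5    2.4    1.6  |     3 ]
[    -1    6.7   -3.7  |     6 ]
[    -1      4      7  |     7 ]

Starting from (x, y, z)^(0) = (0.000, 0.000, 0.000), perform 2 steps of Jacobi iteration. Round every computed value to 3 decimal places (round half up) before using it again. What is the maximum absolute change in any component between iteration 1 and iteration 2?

Iteration 1:
  x = (3 - (2.4)·0.000 - (1.6)·0.000) / (5) = 0.600
  y = (6 - (-1)·0.000 - (-3.7)·0.000) / (6.7) = 0.896
  z = (7 - (-1)·0.000 - (4)·0.000) / (7) = 1.000
Iteration 2:
  x = (3 - (2.4)·0.896 - (1.6)·1.000) / (5) = -0.150
  y = (6 - (-1)·0.600 - (-3.7)·1.000) / (6.7) = 1.537
  z = (7 - (-1)·0.600 - (4)·0.896) / (7) = 0.574
Change: (-0.750, 0.641, -0.426) → max |·| = 0.750

0.750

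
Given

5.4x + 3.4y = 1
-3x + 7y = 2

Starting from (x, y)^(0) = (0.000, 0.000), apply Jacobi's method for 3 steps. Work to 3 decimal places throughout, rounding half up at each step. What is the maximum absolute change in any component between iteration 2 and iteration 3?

0.077

Iteration 1:
  x = (1 - (3.4)·0.000) / (5.4) = 0.185
  y = (2 - (-3)·0.000) / (7) = 0.286
Iteration 2:
  x = (1 - (3.4)·0.286) / (5.4) = 0.005
  y = (2 - (-3)·0.185) / (7) = 0.365
Iteration 3:
  x = (1 - (3.4)·0.365) / (5.4) = -0.045
  y = (2 - (-3)·0.005) / (7) = 0.288
Change: (-0.050, -0.077) → max |·| = 0.077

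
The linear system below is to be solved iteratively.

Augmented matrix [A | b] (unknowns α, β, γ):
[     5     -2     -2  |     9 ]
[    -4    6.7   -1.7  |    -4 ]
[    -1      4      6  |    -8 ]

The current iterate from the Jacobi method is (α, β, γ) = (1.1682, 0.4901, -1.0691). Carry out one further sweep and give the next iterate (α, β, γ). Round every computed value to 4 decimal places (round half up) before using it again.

One sweep:
  α = (9 - (-2)·0.4901 - (-2)·-1.0691) / (5) = 1.5684
  β = (-4 - (-4)·1.1682 - (-1.7)·-1.0691) / (6.7) = -0.1708
  γ = (-8 - (-1)·1.1682 - (4)·0.4901) / (6) = -1.4654

(1.5684, -0.1708, -1.4654)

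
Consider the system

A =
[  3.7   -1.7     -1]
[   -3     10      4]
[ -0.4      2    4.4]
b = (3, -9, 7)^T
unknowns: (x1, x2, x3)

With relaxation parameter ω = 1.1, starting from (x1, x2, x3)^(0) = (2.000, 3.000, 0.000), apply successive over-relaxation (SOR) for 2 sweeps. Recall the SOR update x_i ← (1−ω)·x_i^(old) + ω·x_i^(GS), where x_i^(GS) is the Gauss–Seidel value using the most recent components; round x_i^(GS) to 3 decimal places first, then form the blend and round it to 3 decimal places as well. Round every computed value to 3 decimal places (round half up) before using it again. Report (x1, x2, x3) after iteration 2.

(1.056, -1.576, 2.418)

Iteration 1:
  x1: GS value = (3 - (-1.7)·3.000 - (-1)·0.000) / (3.7) = 2.189;  x1 ← (1−ω)·2.000 + ω·2.189 = 2.208
  x2: GS value = (-9 - (-3)·2.208 - (4)·0.000) / (10) = -0.238;  x2 ← (1−ω)·3.000 + ω·-0.238 = -0.562
  x3: GS value = (7 - (-0.4)·2.208 - (2)·-0.562) / (4.4) = 2.047;  x3 ← (1−ω)·0.000 + ω·2.047 = 2.252
Iteration 2:
  x1: GS value = (3 - (-1.7)·-0.562 - (-1)·2.252) / (3.7) = 1.161;  x1 ← (1−ω)·2.208 + ω·1.161 = 1.056
  x2: GS value = (-9 - (-3)·1.056 - (4)·2.252) / (10) = -1.484;  x2 ← (1−ω)·-0.562 + ω·-1.484 = -1.576
  x3: GS value = (7 - (-0.4)·1.056 - (2)·-1.576) / (4.4) = 2.403;  x3 ← (1−ω)·2.252 + ω·2.403 = 2.418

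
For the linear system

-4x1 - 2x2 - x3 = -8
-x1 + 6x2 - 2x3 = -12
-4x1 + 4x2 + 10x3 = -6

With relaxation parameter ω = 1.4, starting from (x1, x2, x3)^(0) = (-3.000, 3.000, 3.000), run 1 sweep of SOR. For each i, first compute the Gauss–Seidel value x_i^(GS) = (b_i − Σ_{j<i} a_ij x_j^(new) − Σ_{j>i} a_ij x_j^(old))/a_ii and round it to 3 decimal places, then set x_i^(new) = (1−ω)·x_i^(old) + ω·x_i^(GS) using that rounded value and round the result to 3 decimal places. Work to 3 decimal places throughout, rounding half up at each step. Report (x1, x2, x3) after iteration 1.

Iteration 1:
  x1: GS value = (-8 - (-2)·3.000 - (-1)·3.000) / (-4) = -0.250;  x1 ← (1−ω)·-3.000 + ω·-0.250 = 0.850
  x2: GS value = (-12 - (-1)·0.850 - (-2)·3.000) / (6) = -0.858;  x2 ← (1−ω)·3.000 + ω·-0.858 = -2.401
  x3: GS value = (-6 - (-4)·0.850 - (4)·-2.401) / (10) = 0.700;  x3 ← (1−ω)·3.000 + ω·0.700 = -0.220

(0.850, -2.401, -0.220)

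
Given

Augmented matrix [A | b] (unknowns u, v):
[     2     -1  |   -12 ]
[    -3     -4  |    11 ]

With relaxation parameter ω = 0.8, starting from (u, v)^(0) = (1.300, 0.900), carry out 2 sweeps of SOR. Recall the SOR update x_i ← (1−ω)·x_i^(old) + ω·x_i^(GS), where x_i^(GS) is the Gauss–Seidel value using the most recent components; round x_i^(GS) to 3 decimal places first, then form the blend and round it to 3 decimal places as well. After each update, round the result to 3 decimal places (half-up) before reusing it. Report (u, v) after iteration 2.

Iteration 1:
  u: GS value = (-12 - (-1)·0.900) / (2) = -5.550;  u ← (1−ω)·1.300 + ω·-5.550 = -4.180
  v: GS value = (11 - (-3)·-4.180) / (-4) = 0.385;  v ← (1−ω)·0.900 + ω·0.385 = 0.488
Iteration 2:
  u: GS value = (-12 - (-1)·0.488) / (2) = -5.756;  u ← (1−ω)·-4.180 + ω·-5.756 = -5.441
  v: GS value = (11 - (-3)·-5.441) / (-4) = 1.331;  v ← (1−ω)·0.488 + ω·1.331 = 1.162

(-5.441, 1.162)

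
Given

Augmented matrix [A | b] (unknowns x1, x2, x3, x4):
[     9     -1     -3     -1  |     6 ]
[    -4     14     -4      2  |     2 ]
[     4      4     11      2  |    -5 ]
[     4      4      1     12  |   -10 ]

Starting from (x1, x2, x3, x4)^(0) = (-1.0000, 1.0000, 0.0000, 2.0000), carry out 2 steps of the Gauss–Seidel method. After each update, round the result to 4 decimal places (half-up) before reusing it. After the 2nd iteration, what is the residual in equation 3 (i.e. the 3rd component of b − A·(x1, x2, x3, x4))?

-0.5137

Iteration 1:
  x1 = (6 - (-1)·1.0000 - (-3)·0.0000 - (-1)·2.0000) / (9) = 1.0000
  x2 = (2 - (-4)·1.0000 - (-4)·0.0000 - (2)·2.0000) / (14) = 0.1429
  x3 = (-5 - (4)·1.0000 - (4)·0.1429 - (2)·2.0000) / (11) = -1.2338
  x4 = (-10 - (4)·1.0000 - (4)·0.1429 - (1)·-1.2338) / (12) = -1.1115
Iteration 2:
  x1 = (6 - (-1)·0.1429 - (-3)·-1.2338 - (-1)·-1.1115) / (9) = 0.1478
  x2 = (2 - (-4)·0.1478 - (-4)·-1.2338 - (2)·-1.1115) / (14) = -0.0086
  x3 = (-5 - (4)·0.1478 - (4)·-0.0086 - (2)·-1.1115) / (11) = -0.3031
  x4 = (-10 - (4)·0.1478 - (4)·-0.0086 - (1)·-0.3031) / (12) = -0.8545
Residual b − A·x = (2.8974, 3.2082, -0.5137, 0.0003)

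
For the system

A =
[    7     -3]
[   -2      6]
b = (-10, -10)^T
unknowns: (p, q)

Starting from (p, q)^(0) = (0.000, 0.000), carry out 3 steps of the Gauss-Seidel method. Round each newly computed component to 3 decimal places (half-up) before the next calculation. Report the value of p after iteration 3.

-2.478

Iteration 1:
  p = (-10 - (-3)·0.000) / (7) = -1.429
  q = (-10 - (-2)·-1.429) / (6) = -2.143
Iteration 2:
  p = (-10 - (-3)·-2.143) / (7) = -2.347
  q = (-10 - (-2)·-2.347) / (6) = -2.449
Iteration 3:
  p = (-10 - (-3)·-2.449) / (7) = -2.478
  q = (-10 - (-2)·-2.478) / (6) = -2.493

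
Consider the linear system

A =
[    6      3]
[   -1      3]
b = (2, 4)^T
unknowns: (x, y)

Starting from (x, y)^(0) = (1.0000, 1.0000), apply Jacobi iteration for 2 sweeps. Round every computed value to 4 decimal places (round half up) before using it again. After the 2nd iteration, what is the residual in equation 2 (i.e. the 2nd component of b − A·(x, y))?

Iteration 1:
  x = (2 - (3)·1.0000) / (6) = -0.1667
  y = (4 - (-1)·1.0000) / (3) = 1.6667
Iteration 2:
  x = (2 - (3)·1.6667) / (6) = -0.5000
  y = (4 - (-1)·-0.1667) / (3) = 1.2778
Residual b − A·x = (1.1666, -0.3334)

-0.3334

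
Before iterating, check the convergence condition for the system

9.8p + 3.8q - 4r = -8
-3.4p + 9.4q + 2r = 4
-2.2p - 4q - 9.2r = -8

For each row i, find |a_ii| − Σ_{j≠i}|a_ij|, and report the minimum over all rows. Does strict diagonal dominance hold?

2

row 1: |9.8| − (3.8+4) = 2
row 2: |9.4| − (3.4+2) = 4
row 3: |-9.2| − (2.2+4) = 3
minimum over rows = 2 → strictly diagonally dominant (convergence guaranteed)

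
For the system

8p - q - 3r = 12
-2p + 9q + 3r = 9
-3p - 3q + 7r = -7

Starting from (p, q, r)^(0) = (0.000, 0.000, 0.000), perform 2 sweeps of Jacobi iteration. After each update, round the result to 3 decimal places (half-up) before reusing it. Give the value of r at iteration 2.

Iteration 1:
  p = (12 - (-1)·0.000 - (-3)·0.000) / (8) = 1.500
  q = (9 - (-2)·0.000 - (3)·0.000) / (9) = 1.000
  r = (-7 - (-3)·0.000 - (-3)·0.000) / (7) = -1.000
Iteration 2:
  p = (12 - (-1)·1.000 - (-3)·-1.000) / (8) = 1.250
  q = (9 - (-2)·1.500 - (3)·-1.000) / (9) = 1.667
  r = (-7 - (-3)·1.500 - (-3)·1.000) / (7) = 0.071

0.071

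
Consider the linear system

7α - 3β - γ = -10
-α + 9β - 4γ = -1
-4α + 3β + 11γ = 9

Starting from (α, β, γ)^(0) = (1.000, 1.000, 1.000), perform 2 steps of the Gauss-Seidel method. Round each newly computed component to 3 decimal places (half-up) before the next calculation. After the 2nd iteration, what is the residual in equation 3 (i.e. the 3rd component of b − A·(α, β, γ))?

-0.001

Iteration 1:
  α = (-10 - (-3)·1.000 - (-1)·1.000) / (7) = -0.857
  β = (-1 - (-1)·-0.857 - (-4)·1.000) / (9) = 0.238
  γ = (9 - (-4)·-0.857 - (3)·0.238) / (11) = 0.442
Iteration 2:
  α = (-10 - (-3)·0.238 - (-1)·0.442) / (7) = -1.263
  β = (-1 - (-1)·-1.263 - (-4)·0.442) / (9) = -0.055
  γ = (9 - (-4)·-1.263 - (3)·-0.055) / (11) = 0.374
Residual b − A·x = (-0.950, -0.272, -0.001)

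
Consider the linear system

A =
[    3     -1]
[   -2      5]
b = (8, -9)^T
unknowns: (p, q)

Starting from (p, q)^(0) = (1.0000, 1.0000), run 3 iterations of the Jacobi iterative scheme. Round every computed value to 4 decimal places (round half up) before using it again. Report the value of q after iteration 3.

Iteration 1:
  p = (8 - (-1)·1.0000) / (3) = 3.0000
  q = (-9 - (-2)·1.0000) / (5) = -1.4000
Iteration 2:
  p = (8 - (-1)·-1.4000) / (3) = 2.2000
  q = (-9 - (-2)·3.0000) / (5) = -0.6000
Iteration 3:
  p = (8 - (-1)·-0.6000) / (3) = 2.4667
  q = (-9 - (-2)·2.2000) / (5) = -0.9200

-0.9200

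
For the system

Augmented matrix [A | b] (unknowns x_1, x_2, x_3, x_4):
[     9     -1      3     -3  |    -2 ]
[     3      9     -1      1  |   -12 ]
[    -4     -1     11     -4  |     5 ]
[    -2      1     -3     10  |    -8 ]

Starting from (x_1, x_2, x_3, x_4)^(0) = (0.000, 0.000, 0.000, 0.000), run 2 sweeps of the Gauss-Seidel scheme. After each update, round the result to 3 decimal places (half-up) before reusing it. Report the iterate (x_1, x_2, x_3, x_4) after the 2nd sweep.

Iteration 1:
  x_1 = (-2 - (-1)·0.000 - (3)·0.000 - (-3)·0.000) / (9) = -0.222
  x_2 = (-12 - (3)·-0.222 - (-1)·0.000 - (1)·0.000) / (9) = -1.259
  x_3 = (5 - (-4)·-0.222 - (-1)·-1.259 - (-4)·0.000) / (11) = 0.259
  x_4 = (-8 - (-2)·-0.222 - (1)·-1.259 - (-3)·0.259) / (10) = -0.641
Iteration 2:
  x_1 = (-2 - (-1)·-1.259 - (3)·0.259 - (-3)·-0.641) / (9) = -0.662
  x_2 = (-12 - (3)·-0.662 - (-1)·0.259 - (1)·-0.641) / (9) = -1.013
  x_3 = (5 - (-4)·-0.662 - (-1)·-1.013 - (-4)·-0.641) / (11) = -0.111
  x_4 = (-8 - (-2)·-0.662 - (1)·-1.013 - (-3)·-0.111) / (10) = -0.864

(-0.662, -1.013, -0.111, -0.864)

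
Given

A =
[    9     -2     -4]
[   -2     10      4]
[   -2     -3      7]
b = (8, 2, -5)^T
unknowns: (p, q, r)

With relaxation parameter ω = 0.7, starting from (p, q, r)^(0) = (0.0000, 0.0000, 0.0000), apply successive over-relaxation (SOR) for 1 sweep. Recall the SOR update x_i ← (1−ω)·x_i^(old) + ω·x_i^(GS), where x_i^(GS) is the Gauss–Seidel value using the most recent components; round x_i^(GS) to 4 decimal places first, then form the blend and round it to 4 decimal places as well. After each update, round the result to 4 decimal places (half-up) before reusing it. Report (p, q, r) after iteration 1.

Iteration 1:
  p: GS value = (8 - (-2)·0.0000 - (-4)·0.0000) / (9) = 0.8889;  p ← (1−ω)·0.0000 + ω·0.8889 = 0.6222
  q: GS value = (2 - (-2)·0.6222 - (4)·0.0000) / (10) = 0.3244;  q ← (1−ω)·0.0000 + ω·0.3244 = 0.2271
  r: GS value = (-5 - (-2)·0.6222 - (-3)·0.2271) / (7) = -0.4392;  r ← (1−ω)·0.0000 + ω·-0.4392 = -0.3074

(0.6222, 0.2271, -0.3074)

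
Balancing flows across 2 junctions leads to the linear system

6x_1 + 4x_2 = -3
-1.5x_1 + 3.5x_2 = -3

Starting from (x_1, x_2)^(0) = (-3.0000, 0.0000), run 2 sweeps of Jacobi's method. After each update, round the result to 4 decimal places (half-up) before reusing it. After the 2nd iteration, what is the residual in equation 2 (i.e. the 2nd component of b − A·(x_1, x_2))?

Iteration 1:
  x_1 = (-3 - (4)·0.0000) / (6) = -0.5000
  x_2 = (-3 - (-1.5)·-3.0000) / (3.5) = -2.1429
Iteration 2:
  x_1 = (-3 - (4)·-2.1429) / (6) = 0.9286
  x_2 = (-3 - (-1.5)·-0.5000) / (3.5) = -1.0714
Residual b − A·x = (-4.2860, 2.1428)

2.1428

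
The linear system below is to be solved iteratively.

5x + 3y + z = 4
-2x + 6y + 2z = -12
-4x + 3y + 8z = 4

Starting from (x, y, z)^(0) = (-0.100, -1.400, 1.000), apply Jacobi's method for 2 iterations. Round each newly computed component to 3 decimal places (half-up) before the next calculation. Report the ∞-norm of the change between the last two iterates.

1.133

Iteration 1:
  x = (4 - (3)·-1.400 - (1)·1.000) / (5) = 1.440
  y = (-12 - (-2)·-0.100 - (2)·1.000) / (6) = -2.367
  z = (4 - (-4)·-0.100 - (3)·-1.400) / (8) = 0.975
Iteration 2:
  x = (4 - (3)·-2.367 - (1)·0.975) / (5) = 2.025
  y = (-12 - (-2)·1.440 - (2)·0.975) / (6) = -1.845
  z = (4 - (-4)·1.440 - (3)·-2.367) / (8) = 2.108
Change: (0.585, 0.522, 1.133) → max |·| = 1.133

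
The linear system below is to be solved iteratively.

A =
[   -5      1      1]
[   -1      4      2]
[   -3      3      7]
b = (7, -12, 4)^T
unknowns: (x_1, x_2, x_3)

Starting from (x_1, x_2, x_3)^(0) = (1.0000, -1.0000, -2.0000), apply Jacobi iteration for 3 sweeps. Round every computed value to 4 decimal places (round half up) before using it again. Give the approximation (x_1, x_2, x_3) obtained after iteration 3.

(-2.1500, -3.5982, 1.7500)

Iteration 1:
  x_1 = (7 - (1)·-1.0000 - (1)·-2.0000) / (-5) = -2.0000
  x_2 = (-12 - (-1)·1.0000 - (2)·-2.0000) / (4) = -1.7500
  x_3 = (4 - (-3)·1.0000 - (3)·-1.0000) / (7) = 1.4286
Iteration 2:
  x_1 = (7 - (1)·-1.7500 - (1)·1.4286) / (-5) = -1.4643
  x_2 = (-12 - (-1)·-2.0000 - (2)·1.4286) / (4) = -4.2143
  x_3 = (4 - (-3)·-2.0000 - (3)·-1.7500) / (7) = 0.4643
Iteration 3:
  x_1 = (7 - (1)·-4.2143 - (1)·0.4643) / (-5) = -2.1500
  x_2 = (-12 - (-1)·-1.4643 - (2)·0.4643) / (4) = -3.5982
  x_3 = (4 - (-3)·-1.4643 - (3)·-4.2143) / (7) = 1.7500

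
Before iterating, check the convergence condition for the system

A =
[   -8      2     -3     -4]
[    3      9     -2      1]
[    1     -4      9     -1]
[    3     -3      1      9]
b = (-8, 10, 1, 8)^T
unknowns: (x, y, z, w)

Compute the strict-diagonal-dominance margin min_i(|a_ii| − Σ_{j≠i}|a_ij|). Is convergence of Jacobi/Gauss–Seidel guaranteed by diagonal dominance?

row 1: |-8| − (2+3+4) = -1
row 2: |9| − (3+2+1) = 3
row 3: |9| − (1+4+1) = 3
row 4: |9| − (3+3+1) = 2
minimum over rows = -1 → not strictly diagonally dominant

-1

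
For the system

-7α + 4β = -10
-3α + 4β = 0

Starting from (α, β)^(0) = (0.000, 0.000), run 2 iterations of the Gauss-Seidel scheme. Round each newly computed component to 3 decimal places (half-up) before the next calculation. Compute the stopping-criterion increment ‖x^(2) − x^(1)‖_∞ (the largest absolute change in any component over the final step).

0.612

Iteration 1:
  α = (-10 - (4)·0.000) / (-7) = 1.429
  β = (0 - (-3)·1.429) / (4) = 1.072
Iteration 2:
  α = (-10 - (4)·1.072) / (-7) = 2.041
  β = (0 - (-3)·2.041) / (4) = 1.531
Change: (0.612, 0.459) → max |·| = 0.612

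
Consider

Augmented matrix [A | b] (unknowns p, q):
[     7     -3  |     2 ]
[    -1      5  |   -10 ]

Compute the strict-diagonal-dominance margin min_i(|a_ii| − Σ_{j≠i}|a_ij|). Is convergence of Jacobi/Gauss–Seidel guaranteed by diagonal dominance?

row 1: |7| − (3) = 4
row 2: |5| − (1) = 4
minimum over rows = 4 → strictly diagonally dominant (convergence guaranteed)

4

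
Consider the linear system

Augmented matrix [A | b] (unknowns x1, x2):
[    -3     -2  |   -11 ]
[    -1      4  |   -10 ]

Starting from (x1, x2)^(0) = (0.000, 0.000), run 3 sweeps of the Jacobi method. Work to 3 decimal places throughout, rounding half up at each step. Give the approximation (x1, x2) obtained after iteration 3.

Iteration 1:
  x1 = (-11 - (-2)·0.000) / (-3) = 3.667
  x2 = (-10 - (-1)·0.000) / (4) = -2.500
Iteration 2:
  x1 = (-11 - (-2)·-2.500) / (-3) = 5.333
  x2 = (-10 - (-1)·3.667) / (4) = -1.583
Iteration 3:
  x1 = (-11 - (-2)·-1.583) / (-3) = 4.722
  x2 = (-10 - (-1)·5.333) / (4) = -1.167

(4.722, -1.167)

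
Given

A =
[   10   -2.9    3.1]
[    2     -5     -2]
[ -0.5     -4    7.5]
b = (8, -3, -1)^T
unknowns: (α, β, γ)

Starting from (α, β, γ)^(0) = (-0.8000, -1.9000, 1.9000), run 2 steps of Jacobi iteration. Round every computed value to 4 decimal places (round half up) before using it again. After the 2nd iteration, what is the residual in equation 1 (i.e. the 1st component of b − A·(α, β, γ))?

Iteration 1:
  α = (8 - (-2.9)·-1.9000 - (3.1)·1.9000) / (10) = -0.3400
  β = (-3 - (2)·-0.8000 - (-2)·1.9000) / (-5) = -0.4800
  γ = (-1 - (-0.5)·-0.8000 - (-4)·-1.9000) / (7.5) = -1.2000
Iteration 2:
  α = (8 - (-2.9)·-0.4800 - (3.1)·-1.2000) / (10) = 1.0328
  β = (-3 - (2)·-0.3400 - (-2)·-1.2000) / (-5) = 0.9440
  γ = (-1 - (-0.5)·-0.3400 - (-4)·-0.4800) / (7.5) = -0.4120
Residual b − A·x = (1.6868, -1.1696, 6.3824)

1.6868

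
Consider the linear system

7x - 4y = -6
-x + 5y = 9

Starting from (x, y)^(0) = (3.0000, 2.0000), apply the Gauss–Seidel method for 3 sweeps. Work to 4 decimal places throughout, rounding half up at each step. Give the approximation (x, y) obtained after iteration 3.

Iteration 1:
  x = (-6 - (-4)·2.0000) / (7) = 0.2857
  y = (9 - (-1)·0.2857) / (5) = 1.8571
Iteration 2:
  x = (-6 - (-4)·1.8571) / (7) = 0.2041
  y = (9 - (-1)·0.2041) / (5) = 1.8408
Iteration 3:
  x = (-6 - (-4)·1.8408) / (7) = 0.1947
  y = (9 - (-1)·0.1947) / (5) = 1.8389

(0.1947, 1.8389)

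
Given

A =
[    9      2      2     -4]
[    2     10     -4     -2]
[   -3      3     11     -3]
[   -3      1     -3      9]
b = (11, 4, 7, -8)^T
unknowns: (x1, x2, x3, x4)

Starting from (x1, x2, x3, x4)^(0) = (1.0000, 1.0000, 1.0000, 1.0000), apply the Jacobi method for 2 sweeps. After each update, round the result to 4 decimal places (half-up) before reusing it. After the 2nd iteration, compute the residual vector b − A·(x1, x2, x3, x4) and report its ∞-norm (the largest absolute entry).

1.9821

Iteration 1:
  x1 = (11 - (2)·1.0000 - (2)·1.0000 - (-4)·1.0000) / (9) = 1.2222
  x2 = (4 - (2)·1.0000 - (-4)·1.0000 - (-2)·1.0000) / (10) = 0.8000
  x3 = (7 - (-3)·1.0000 - (3)·1.0000 - (-3)·1.0000) / (11) = 0.9091
  x4 = (-8 - (-3)·1.0000 - (1)·1.0000 - (-3)·1.0000) / (9) = -0.3333
Iteration 2:
  x1 = (11 - (2)·0.8000 - (2)·0.9091 - (-4)·-0.3333) / (9) = 0.6943
  x2 = (4 - (2)·1.2222 - (-4)·0.9091 - (-2)·-0.3333) / (10) = 0.4525
  x3 = (7 - (-3)·1.2222 - (3)·0.8000 - (-3)·-0.3333) / (11) = 0.6606
  x4 = (-8 - (-3)·1.2222 - (1)·0.8000 - (-3)·0.9091) / (9) = -0.2673
Residual b − A·x = (1.4559, 0.1942, -0.3431, -1.9821); ∞-norm = 1.9821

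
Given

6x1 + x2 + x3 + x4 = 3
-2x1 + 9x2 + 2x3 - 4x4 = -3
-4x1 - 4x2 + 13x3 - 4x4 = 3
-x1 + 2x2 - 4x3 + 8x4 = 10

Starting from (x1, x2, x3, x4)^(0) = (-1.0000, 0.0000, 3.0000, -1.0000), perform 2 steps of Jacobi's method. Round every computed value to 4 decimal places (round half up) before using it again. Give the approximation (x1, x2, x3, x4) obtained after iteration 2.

Iteration 1:
  x1 = (3 - (1)·0.0000 - (1)·3.0000 - (1)·-1.0000) / (6) = 0.1667
  x2 = (-3 - (-2)·-1.0000 - (2)·3.0000 - (-4)·-1.0000) / (9) = -1.6667
  x3 = (3 - (-4)·-1.0000 - (-4)·0.0000 - (-4)·-1.0000) / (13) = -0.3846
  x4 = (10 - (-1)·-1.0000 - (2)·0.0000 - (-4)·3.0000) / (8) = 2.6250
Iteration 2:
  x1 = (3 - (1)·-1.6667 - (1)·-0.3846 - (1)·2.6250) / (6) = 0.4044
  x2 = (-3 - (-2)·0.1667 - (2)·-0.3846 - (-4)·2.6250) / (9) = 0.9558
  x3 = (3 - (-4)·0.1667 - (-4)·-1.6667 - (-4)·2.6250) / (13) = 0.5769
  x4 = (10 - (-1)·0.1667 - (2)·-1.6667 - (-4)·-0.3846) / (8) = 1.4952

(0.4044, 0.9558, 0.5769, 1.4952)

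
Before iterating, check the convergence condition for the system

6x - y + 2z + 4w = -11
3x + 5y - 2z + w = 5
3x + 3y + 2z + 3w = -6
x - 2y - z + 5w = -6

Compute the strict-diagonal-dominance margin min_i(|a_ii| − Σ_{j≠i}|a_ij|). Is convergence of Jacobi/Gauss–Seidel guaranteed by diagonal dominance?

-7

row 1: |6| − (1+2+4) = -1
row 2: |5| − (3+2+1) = -1
row 3: |2| − (3+3+3) = -7
row 4: |5| − (1+2+1) = 1
minimum over rows = -7 → not strictly diagonally dominant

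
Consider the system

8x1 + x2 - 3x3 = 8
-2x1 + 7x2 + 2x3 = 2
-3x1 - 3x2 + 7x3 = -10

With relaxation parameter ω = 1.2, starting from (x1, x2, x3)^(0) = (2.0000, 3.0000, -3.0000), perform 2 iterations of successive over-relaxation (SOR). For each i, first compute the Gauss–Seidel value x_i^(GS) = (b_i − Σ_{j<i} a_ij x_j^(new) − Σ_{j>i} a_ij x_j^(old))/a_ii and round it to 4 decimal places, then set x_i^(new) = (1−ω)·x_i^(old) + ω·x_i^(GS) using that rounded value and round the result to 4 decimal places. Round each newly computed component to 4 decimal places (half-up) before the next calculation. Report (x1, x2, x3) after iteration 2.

(0.7021, 0.9807, -0.5672)

Iteration 1:
  x1: GS value = (8 - (1)·3.0000 - (-3)·-3.0000) / (8) = -0.5000;  x1 ← (1−ω)·2.0000 + ω·-0.5000 = -1.0000
  x2: GS value = (2 - (-2)·-1.0000 - (2)·-3.0000) / (7) = 0.8571;  x2 ← (1−ω)·3.0000 + ω·0.8571 = 0.4285
  x3: GS value = (-10 - (-3)·-1.0000 - (-3)·0.4285) / (7) = -1.6735;  x3 ← (1−ω)·-3.0000 + ω·-1.6735 = -1.4082
Iteration 2:
  x1: GS value = (8 - (1)·0.4285 - (-3)·-1.4082) / (8) = 0.4184;  x1 ← (1−ω)·-1.0000 + ω·0.4184 = 0.7021
  x2: GS value = (2 - (-2)·0.7021 - (2)·-1.4082) / (7) = 0.8887;  x2 ← (1−ω)·0.4285 + ω·0.8887 = 0.9807
  x3: GS value = (-10 - (-3)·0.7021 - (-3)·0.9807) / (7) = -0.7074;  x3 ← (1−ω)·-1.4082 + ω·-0.7074 = -0.5672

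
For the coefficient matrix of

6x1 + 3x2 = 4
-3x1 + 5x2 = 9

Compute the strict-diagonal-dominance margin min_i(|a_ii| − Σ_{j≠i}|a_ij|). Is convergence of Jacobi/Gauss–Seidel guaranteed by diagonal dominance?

2

row 1: |6| − (3) = 3
row 2: |5| − (3) = 2
minimum over rows = 2 → strictly diagonally dominant (convergence guaranteed)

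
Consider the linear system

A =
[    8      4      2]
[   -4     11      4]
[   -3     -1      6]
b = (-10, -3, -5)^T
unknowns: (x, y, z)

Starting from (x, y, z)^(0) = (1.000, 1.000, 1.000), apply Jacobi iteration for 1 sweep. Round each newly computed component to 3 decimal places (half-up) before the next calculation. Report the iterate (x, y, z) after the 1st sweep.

Iteration 1:
  x = (-10 - (4)·1.000 - (2)·1.000) / (8) = -2.000
  y = (-3 - (-4)·1.000 - (4)·1.000) / (11) = -0.273
  z = (-5 - (-3)·1.000 - (-1)·1.000) / (6) = -0.167

(-2.000, -0.273, -0.167)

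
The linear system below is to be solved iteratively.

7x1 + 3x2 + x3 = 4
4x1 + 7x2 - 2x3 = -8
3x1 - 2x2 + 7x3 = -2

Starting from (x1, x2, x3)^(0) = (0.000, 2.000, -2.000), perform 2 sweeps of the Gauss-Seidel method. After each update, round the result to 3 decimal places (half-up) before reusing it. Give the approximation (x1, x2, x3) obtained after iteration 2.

Iteration 1:
  x1 = (4 - (3)·2.000 - (1)·-2.000) / (7) = 0.000
  x2 = (-8 - (4)·0.000 - (-2)·-2.000) / (7) = -1.714
  x3 = (-2 - (3)·0.000 - (-2)·-1.714) / (7) = -0.775
Iteration 2:
  x1 = (4 - (3)·-1.714 - (1)·-0.775) / (7) = 1.417
  x2 = (-8 - (4)·1.417 - (-2)·-0.775) / (7) = -2.174
  x3 = (-2 - (3)·1.417 - (-2)·-2.174) / (7) = -1.514

(1.417, -2.174, -1.514)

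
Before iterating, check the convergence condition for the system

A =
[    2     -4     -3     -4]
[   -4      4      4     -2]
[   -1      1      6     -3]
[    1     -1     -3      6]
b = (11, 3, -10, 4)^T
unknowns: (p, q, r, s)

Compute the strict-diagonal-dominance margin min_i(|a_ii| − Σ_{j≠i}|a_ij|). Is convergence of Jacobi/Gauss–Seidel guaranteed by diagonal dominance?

-9

row 1: |2| − (4+3+4) = -9
row 2: |4| − (4+4+2) = -6
row 3: |6| − (1+1+3) = 1
row 4: |6| − (1+1+3) = 1
minimum over rows = -9 → not strictly diagonally dominant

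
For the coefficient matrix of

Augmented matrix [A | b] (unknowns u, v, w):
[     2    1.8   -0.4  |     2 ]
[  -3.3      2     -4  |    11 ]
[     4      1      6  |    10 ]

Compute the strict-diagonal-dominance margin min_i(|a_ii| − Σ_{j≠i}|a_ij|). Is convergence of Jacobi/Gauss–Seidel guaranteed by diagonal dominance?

-5.3

row 1: |2| − (1.8+0.4) = -0.2
row 2: |2| − (3.3+4) = -5.3
row 3: |6| − (4+1) = 1
minimum over rows = -5.3 → not strictly diagonally dominant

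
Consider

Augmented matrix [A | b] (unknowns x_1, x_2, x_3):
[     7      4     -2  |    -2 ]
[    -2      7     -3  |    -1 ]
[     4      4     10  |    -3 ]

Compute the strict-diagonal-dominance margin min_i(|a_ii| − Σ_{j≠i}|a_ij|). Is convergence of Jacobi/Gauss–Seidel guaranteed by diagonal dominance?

row 1: |7| − (4+2) = 1
row 2: |7| − (2+3) = 2
row 3: |10| − (4+4) = 2
minimum over rows = 1 → strictly diagonally dominant (convergence guaranteed)

1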